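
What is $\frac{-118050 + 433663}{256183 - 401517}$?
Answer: $- \frac{315613}{145334} \approx -2.1716$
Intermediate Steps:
$\frac{-118050 + 433663}{256183 - 401517} = \frac{315613}{-145334} = 315613 \left(- \frac{1}{145334}\right) = - \frac{315613}{145334}$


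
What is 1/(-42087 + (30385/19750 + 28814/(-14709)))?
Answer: -58100550/2445302276557 ≈ -2.3760e-5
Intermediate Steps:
1/(-42087 + (30385/19750 + 28814/(-14709))) = 1/(-42087 + (30385*(1/19750) + 28814*(-1/14709))) = 1/(-42087 + (6077/3950 - 28814/14709)) = 1/(-42087 - 24428707/58100550) = 1/(-2445302276557/58100550) = -58100550/2445302276557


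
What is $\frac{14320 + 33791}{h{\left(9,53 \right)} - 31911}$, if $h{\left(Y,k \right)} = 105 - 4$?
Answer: $- \frac{48111}{31810} \approx -1.5124$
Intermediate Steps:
$h{\left(Y,k \right)} = 101$
$\frac{14320 + 33791}{h{\left(9,53 \right)} - 31911} = \frac{14320 + 33791}{101 - 31911} = \frac{48111}{-31810} = 48111 \left(- \frac{1}{31810}\right) = - \frac{48111}{31810}$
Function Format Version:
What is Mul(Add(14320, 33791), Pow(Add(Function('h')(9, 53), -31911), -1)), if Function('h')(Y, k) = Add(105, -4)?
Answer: Rational(-48111, 31810) ≈ -1.5124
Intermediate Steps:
Function('h')(Y, k) = 101
Mul(Add(14320, 33791), Pow(Add(Function('h')(9, 53), -31911), -1)) = Mul(Add(14320, 33791), Pow(Add(101, -31911), -1)) = Mul(48111, Pow(-31810, -1)) = Mul(48111, Rational(-1, 31810)) = Rational(-48111, 31810)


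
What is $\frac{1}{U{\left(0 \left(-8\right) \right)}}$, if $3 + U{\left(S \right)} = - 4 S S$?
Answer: $- \frac{1}{3} \approx -0.33333$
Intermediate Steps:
$U{\left(S \right)} = -3 - 4 S^{2}$ ($U{\left(S \right)} = -3 + - 4 S S = -3 - 4 S^{2}$)
$\frac{1}{U{\left(0 \left(-8\right) \right)}} = \frac{1}{-3 - 4 \left(0 \left(-8\right)\right)^{2}} = \frac{1}{-3 - 4 \cdot 0^{2}} = \frac{1}{-3 - 0} = \frac{1}{-3 + 0} = \frac{1}{-3} = - \frac{1}{3}$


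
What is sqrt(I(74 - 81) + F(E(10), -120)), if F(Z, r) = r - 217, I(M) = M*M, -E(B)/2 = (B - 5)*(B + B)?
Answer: 12*I*sqrt(2) ≈ 16.971*I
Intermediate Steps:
E(B) = -4*B*(-5 + B) (E(B) = -2*(B - 5)*(B + B) = -2*(-5 + B)*2*B = -4*B*(-5 + B))
I(M) = M**2
F(Z, r) = -217 + r
sqrt(I(74 - 81) + F(E(10), -120)) = sqrt((74 - 81)**2 + (-217 - 120)) = sqrt((-7)**2 - 337) = sqrt(49 - 337) = sqrt(-288) = 12*I*sqrt(2)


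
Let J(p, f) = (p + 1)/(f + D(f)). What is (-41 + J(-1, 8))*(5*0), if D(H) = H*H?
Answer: 0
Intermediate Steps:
D(H) = H**2
J(p, f) = (1 + p)/(f + f**2) (J(p, f) = (p + 1)/(f + f**2) = (1 + p)/(f + f**2))
(-41 + J(-1, 8))*(5*0) = (-41 + (1 - 1)/(8*(1 + 8)))*(5*0) = (-41 + (1/8)*0/9)*0 = (-41 + (1/8)*(1/9)*0)*0 = (-41 + 0)*0 = -41*0 = 0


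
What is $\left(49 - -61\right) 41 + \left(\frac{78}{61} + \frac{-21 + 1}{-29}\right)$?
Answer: $\frac{7981672}{1769} \approx 4512.0$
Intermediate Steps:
$\left(49 - -61\right) 41 + \left(\frac{78}{61} + \frac{-21 + 1}{-29}\right) = \left(49 + 61\right) 41 + \left(78 \cdot \frac{1}{61} - - \frac{20}{29}\right) = 110 \cdot 41 + \left(\frac{78}{61} + \frac{20}{29}\right) = 4510 + \frac{3482}{1769} = \frac{7981672}{1769}$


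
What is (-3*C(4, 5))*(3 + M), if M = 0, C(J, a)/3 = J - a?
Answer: 27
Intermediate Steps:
C(J, a) = -3*a + 3*J (C(J, a) = 3*(J - a) = -3*a + 3*J)
(-3*C(4, 5))*(3 + M) = (-3*(-3*5 + 3*4))*(3 + 0) = -3*(-15 + 12)*3 = -3*(-3)*3 = 9*3 = 27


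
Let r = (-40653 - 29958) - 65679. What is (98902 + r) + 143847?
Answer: 106459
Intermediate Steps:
r = -136290 (r = -70611 - 65679 = -136290)
(98902 + r) + 143847 = (98902 - 136290) + 143847 = -37388 + 143847 = 106459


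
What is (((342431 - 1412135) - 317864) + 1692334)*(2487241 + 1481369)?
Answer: 1209497395260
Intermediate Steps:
(((342431 - 1412135) - 317864) + 1692334)*(2487241 + 1481369) = ((-1069704 - 317864) + 1692334)*3968610 = (-1387568 + 1692334)*3968610 = 304766*3968610 = 1209497395260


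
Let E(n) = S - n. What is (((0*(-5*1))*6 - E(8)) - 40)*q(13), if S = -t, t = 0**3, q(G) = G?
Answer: -416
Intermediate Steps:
t = 0
S = 0 (S = -1*0 = 0)
E(n) = -n (E(n) = 0 - n = -n)
(((0*(-5*1))*6 - E(8)) - 40)*q(13) = (((0*(-5*1))*6 - (-1)*8) - 40)*13 = (((0*(-5))*6 - 1*(-8)) - 40)*13 = ((0*6 + 8) - 40)*13 = ((0 + 8) - 40)*13 = (8 - 40)*13 = -32*13 = -416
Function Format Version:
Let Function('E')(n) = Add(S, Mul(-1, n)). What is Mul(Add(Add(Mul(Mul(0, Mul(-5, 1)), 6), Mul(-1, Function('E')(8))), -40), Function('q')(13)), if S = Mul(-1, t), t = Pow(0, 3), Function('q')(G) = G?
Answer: -416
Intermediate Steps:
t = 0
S = 0 (S = Mul(-1, 0) = 0)
Function('E')(n) = Mul(-1, n) (Function('E')(n) = Add(0, Mul(-1, n)) = Mul(-1, n))
Mul(Add(Add(Mul(Mul(0, Mul(-5, 1)), 6), Mul(-1, Function('E')(8))), -40), Function('q')(13)) = Mul(Add(Add(Mul(Mul(0, Mul(-5, 1)), 6), Mul(-1, Mul(-1, 8))), -40), 13) = Mul(Add(Add(Mul(Mul(0, -5), 6), Mul(-1, -8)), -40), 13) = Mul(Add(Add(Mul(0, 6), 8), -40), 13) = Mul(Add(Add(0, 8), -40), 13) = Mul(Add(8, -40), 13) = Mul(-32, 13) = -416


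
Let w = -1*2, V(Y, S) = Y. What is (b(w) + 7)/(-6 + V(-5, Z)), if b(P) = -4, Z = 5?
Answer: -3/11 ≈ -0.27273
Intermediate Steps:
w = -2
(b(w) + 7)/(-6 + V(-5, Z)) = (-4 + 7)/(-6 - 5) = 3/(-11) = -1/11*3 = -3/11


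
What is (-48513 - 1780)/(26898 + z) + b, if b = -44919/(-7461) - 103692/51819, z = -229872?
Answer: 12402530315219/2906449048758 ≈ 4.2672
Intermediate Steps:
b = 57555987/14319317 (b = -44919*(-1/7461) - 103692*1/51819 = 4991/829 - 34564/17273 = 57555987/14319317 ≈ 4.0195)
(-48513 - 1780)/(26898 + z) + b = (-48513 - 1780)/(26898 - 229872) + 57555987/14319317 = -50293/(-202974) + 57555987/14319317 = -50293*(-1/202974) + 57555987/14319317 = 50293/202974 + 57555987/14319317 = 12402530315219/2906449048758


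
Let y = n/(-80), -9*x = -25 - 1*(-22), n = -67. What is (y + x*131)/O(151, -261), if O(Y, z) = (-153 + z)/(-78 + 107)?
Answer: -309749/99360 ≈ -3.1174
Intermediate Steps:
x = 1/3 (x = -(-25 - 1*(-22))/9 = -(-25 + 22)/9 = -1/9*(-3) = 1/3 ≈ 0.33333)
O(Y, z) = -153/29 + z/29 (O(Y, z) = (-153 + z)/29 = (-153 + z)*(1/29) = -153/29 + z/29)
y = 67/80 (y = -67/(-80) = -67*(-1/80) = 67/80 ≈ 0.83750)
(y + x*131)/O(151, -261) = (67/80 + (1/3)*131)/(-153/29 + (1/29)*(-261)) = (67/80 + 131/3)/(-153/29 - 9) = 10681/(240*(-414/29)) = (10681/240)*(-29/414) = -309749/99360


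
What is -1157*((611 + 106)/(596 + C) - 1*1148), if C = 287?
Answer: 1172002819/883 ≈ 1.3273e+6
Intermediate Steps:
-1157*((611 + 106)/(596 + C) - 1*1148) = -1157*((611 + 106)/(596 + 287) - 1*1148) = -1157*(717/883 - 1148) = -1157*(-1012967/883) = 1172002819/883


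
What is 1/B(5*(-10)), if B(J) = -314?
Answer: -1/314 ≈ -0.0031847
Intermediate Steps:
1/B(5*(-10)) = 1/(-314) = -1/314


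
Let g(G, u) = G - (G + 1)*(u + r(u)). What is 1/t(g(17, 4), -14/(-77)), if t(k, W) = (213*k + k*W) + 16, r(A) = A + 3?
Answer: -11/424269 ≈ -2.5927e-5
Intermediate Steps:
r(A) = 3 + A
g(G, u) = G - (1 + G)*(3 + 2*u) (g(G, u) = G - (G + 1)*(u + (3 + u)) = G - (1 + G)*(3 + 2*u))
t(k, W) = 16 + 213*k + W*k (t(k, W) = (213*k + W*k) + 16 = 16 + 213*k + W*k)
1/t(g(17, 4), -14/(-77)) = 1/(16 + 213*(-3 + 17 - 2*4 - 1*17*4 - 1*17*(3 + 4)) + (-14/(-77))*(-3 + 17 - 2*4 - 1*17*4 - 1*17*(3 + 4))) = 1/(16 + 213*(-3 + 17 - 8 - 68 - 1*17*7) + (-14*(-1/77))*(-3 + 17 - 8 - 68 - 1*17*7)) = 1/(16 + 213*(-3 + 17 - 8 - 68 - 119) + 2*(-3 + 17 - 8 - 68 - 119)/11) = 1/(16 + 213*(-181) + (2/11)*(-181)) = 1/(16 - 38553 - 362/11) = 1/(-424269/11) = -11/424269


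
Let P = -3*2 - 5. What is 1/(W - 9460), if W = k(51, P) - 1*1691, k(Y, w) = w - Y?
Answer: -1/11213 ≈ -8.9182e-5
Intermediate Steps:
P = -11 (P = -6 - 5 = -11)
W = -1753 (W = (-11 - 1*51) - 1*1691 = (-11 - 51) - 1691 = -62 - 1691 = -1753)
1/(W - 9460) = 1/(-1753 - 9460) = 1/(-11213) = -1/11213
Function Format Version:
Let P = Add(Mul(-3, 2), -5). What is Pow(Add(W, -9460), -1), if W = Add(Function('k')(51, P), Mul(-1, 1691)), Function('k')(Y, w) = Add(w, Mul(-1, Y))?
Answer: Rational(-1, 11213) ≈ -8.9182e-5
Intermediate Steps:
P = -11 (P = Add(-6, -5) = -11)
W = -1753 (W = Add(Add(-11, Mul(-1, 51)), Mul(-1, 1691)) = Add(Add(-11, -51), -1691) = Add(-62, -1691) = -1753)
Pow(Add(W, -9460), -1) = Pow(Add(-1753, -9460), -1) = Pow(-11213, -1) = Rational(-1, 11213)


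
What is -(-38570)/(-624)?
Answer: -19285/312 ≈ -61.811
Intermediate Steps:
-(-38570)/(-624) = -(-38570)*(-1)/624 = -95*203/312 = -19285/312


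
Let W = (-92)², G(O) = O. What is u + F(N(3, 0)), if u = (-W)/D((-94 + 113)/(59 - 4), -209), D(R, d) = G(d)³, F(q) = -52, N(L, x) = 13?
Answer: -474716644/9129329 ≈ -51.999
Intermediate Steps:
W = 8464
D(R, d) = d³
u = 8464/9129329 (u = (-1*8464)/((-209)³) = -8464/(-9129329) = -8464*(-1/9129329) = 8464/9129329 ≈ 0.00092712)
u + F(N(3, 0)) = 8464/9129329 - 52 = -474716644/9129329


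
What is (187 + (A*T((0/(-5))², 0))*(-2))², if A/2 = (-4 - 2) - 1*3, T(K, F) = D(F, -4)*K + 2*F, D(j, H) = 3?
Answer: 34969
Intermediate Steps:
T(K, F) = 2*F + 3*K (T(K, F) = 3*K + 2*F = 2*F + 3*K)
A = -18 (A = 2*((-4 - 2) - 1*3) = 2*(-6 - 3) = 2*(-9) = -18)
(187 + (A*T((0/(-5))², 0))*(-2))² = (187 - 18*(2*0 + 3*(0/(-5))²)*(-2))² = (187 - 18*(0 + 3*(0*(-⅕))²)*(-2))² = (187 - 18*(0 + 3*0²)*(-2))² = (187 - 18*(0 + 3*0)*(-2))² = (187 - 18*(0 + 0)*(-2))² = (187 - 18*0*(-2))² = (187 + 0*(-2))² = (187 + 0)² = 187² = 34969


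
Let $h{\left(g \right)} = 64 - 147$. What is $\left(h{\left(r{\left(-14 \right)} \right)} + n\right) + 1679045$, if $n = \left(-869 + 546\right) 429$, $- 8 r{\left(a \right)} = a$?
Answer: $1540395$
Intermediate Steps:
$r{\left(a \right)} = - \frac{a}{8}$
$n = -138567$ ($n = \left(-323\right) 429 = -138567$)
$h{\left(g \right)} = -83$
$\left(h{\left(r{\left(-14 \right)} \right)} + n\right) + 1679045 = \left(-83 - 138567\right) + 1679045 = -138650 + 1679045 = 1540395$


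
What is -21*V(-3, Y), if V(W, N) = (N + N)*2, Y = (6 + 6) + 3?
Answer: -1260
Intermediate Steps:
Y = 15 (Y = 12 + 3 = 15)
V(W, N) = 4*N (V(W, N) = (2*N)*2 = 4*N)
-21*V(-3, Y) = -84*15 = -21*60 = -1260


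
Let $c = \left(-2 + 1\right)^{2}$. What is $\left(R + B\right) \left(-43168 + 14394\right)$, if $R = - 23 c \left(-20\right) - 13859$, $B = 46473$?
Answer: $-951671276$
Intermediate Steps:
$c = 1$ ($c = \left(-1\right)^{2} = 1$)
$R = -13399$ ($R = \left(-23\right) 1 \left(-20\right) - 13859 = \left(-23\right) \left(-20\right) - 13859 = 460 - 13859 = -13399$)
$\left(R + B\right) \left(-43168 + 14394\right) = \left(-13399 + 46473\right) \left(-43168 + 14394\right) = 33074 \left(-28774\right) = -951671276$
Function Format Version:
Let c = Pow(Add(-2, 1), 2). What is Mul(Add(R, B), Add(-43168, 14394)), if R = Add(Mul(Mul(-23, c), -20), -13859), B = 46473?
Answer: -951671276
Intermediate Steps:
c = 1 (c = Pow(-1, 2) = 1)
R = -13399 (R = Add(Mul(Mul(-23, 1), -20), -13859) = Add(Mul(-23, -20), -13859) = Add(460, -13859) = -13399)
Mul(Add(R, B), Add(-43168, 14394)) = Mul(Add(-13399, 46473), Add(-43168, 14394)) = Mul(33074, -28774) = -951671276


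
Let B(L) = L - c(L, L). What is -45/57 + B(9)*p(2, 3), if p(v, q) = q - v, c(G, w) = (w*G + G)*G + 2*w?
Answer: -15576/19 ≈ -819.79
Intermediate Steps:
c(G, w) = 2*w + G*(G + G*w) (c(G, w) = (G*w + G)*G + 2*w = (G + G*w)*G + 2*w = G*(G + G*w) + 2*w = 2*w + G*(G + G*w))
B(L) = -L - L**2 - L**3 (B(L) = L - (L**2 + 2*L + L*L**2) = L - (L**2 + 2*L + L**3) = L - (L**2 + L**3 + 2*L) = L + (-L**2 - L**3 - 2*L) = -L - L**2 - L**3)
-45/57 + B(9)*p(2, 3) = -45/57 + (9*(-1 - 1*9 - 1*9**2))*(3 - 1*2) = -45*1/57 + (9*(-1 - 9 - 1*81))*(3 - 2) = -15/19 + (9*(-1 - 9 - 81))*1 = -15/19 + (9*(-91))*1 = -15/19 - 819*1 = -15/19 - 819 = -15576/19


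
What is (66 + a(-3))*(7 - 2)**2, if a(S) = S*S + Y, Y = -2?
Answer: 1825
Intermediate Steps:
a(S) = -2 + S**2 (a(S) = S*S - 2 = S**2 - 2 = -2 + S**2)
(66 + a(-3))*(7 - 2)**2 = (66 + (-2 + (-3)**2))*(7 - 2)**2 = (66 + (-2 + 9))*5**2 = (66 + 7)*25 = 73*25 = 1825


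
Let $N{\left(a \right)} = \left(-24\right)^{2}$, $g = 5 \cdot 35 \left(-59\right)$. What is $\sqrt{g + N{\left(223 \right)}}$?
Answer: $i \sqrt{9749} \approx 98.737 i$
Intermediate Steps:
$g = -10325$ ($g = 175 \left(-59\right) = -10325$)
$N{\left(a \right)} = 576$
$\sqrt{g + N{\left(223 \right)}} = \sqrt{-10325 + 576} = \sqrt{-9749} = i \sqrt{9749}$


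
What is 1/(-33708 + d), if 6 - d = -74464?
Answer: 1/40762 ≈ 2.4533e-5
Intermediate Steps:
d = 74470 (d = 6 - 1*(-74464) = 6 + 74464 = 74470)
1/(-33708 + d) = 1/(-33708 + 74470) = 1/40762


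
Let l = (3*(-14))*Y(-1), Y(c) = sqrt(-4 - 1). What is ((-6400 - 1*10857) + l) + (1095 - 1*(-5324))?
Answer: -10838 - 42*I*sqrt(5) ≈ -10838.0 - 93.915*I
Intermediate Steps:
Y(c) = I*sqrt(5) (Y(c) = sqrt(-5) = I*sqrt(5))
l = -42*I*sqrt(5) (l = (3*(-14))*(I*sqrt(5)) = -42*I*sqrt(5) ≈ -93.915*I)
((-6400 - 1*10857) + l) + (1095 - 1*(-5324)) = ((-6400 - 1*10857) - 42*I*sqrt(5)) + (1095 - 1*(-5324)) = ((-6400 - 10857) - 42*I*sqrt(5)) + (1095 + 5324) = (-17257 - 42*I*sqrt(5)) + 6419 = -10838 - 42*I*sqrt(5)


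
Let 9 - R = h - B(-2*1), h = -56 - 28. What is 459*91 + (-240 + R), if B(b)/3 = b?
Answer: 41616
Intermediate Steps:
h = -84
B(b) = 3*b
R = 87 (R = 9 - (-84 - 3*(-2*1)) = 9 - (-84 - 3*(-2)) = 9 - (-84 - 1*(-6)) = 9 - (-84 + 6) = 9 - 1*(-78) = 9 + 78 = 87)
459*91 + (-240 + R) = 459*91 + (-240 + 87) = 41769 - 153 = 41616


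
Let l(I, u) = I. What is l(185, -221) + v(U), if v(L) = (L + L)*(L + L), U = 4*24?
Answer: 37049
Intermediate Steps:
U = 96
v(L) = 4*L² (v(L) = (2*L)*(2*L) = 4*L²)
l(185, -221) + v(U) = 185 + 4*96² = 185 + 4*9216 = 185 + 36864 = 37049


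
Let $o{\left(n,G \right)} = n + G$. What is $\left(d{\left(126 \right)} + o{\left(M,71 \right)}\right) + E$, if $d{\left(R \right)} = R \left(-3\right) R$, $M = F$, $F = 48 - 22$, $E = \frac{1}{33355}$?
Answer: $- \frac{1585396504}{33355} \approx -47531.0$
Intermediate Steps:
$E = \frac{1}{33355} \approx 2.9981 \cdot 10^{-5}$
$F = 26$
$M = 26$
$d{\left(R \right)} = - 3 R^{2}$ ($d{\left(R \right)} = - 3 R R = - 3 R^{2}$)
$o{\left(n,G \right)} = G + n$
$\left(d{\left(126 \right)} + o{\left(M,71 \right)}\right) + E = \left(- 3 \cdot 126^{2} + \left(71 + 26\right)\right) + \frac{1}{33355} = \left(\left(-3\right) 15876 + 97\right) + \frac{1}{33355} = \left(-47628 + 97\right) + \frac{1}{33355} = -47531 + \frac{1}{33355} = - \frac{1585396504}{33355}$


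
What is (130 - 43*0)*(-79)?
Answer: -10270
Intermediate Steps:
(130 - 43*0)*(-79) = (130 + 0)*(-79) = 130*(-79) = -10270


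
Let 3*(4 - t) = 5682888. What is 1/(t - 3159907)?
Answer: -1/5054199 ≈ -1.9786e-7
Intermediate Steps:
t = -1894292 (t = 4 - ⅓*5682888 = 4 - 1894296 = -1894292)
1/(t - 3159907) = 1/(-1894292 - 3159907) = 1/(-5054199) = -1/5054199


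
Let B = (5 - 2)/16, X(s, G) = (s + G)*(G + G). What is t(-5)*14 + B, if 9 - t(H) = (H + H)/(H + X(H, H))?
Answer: 38809/304 ≈ 127.66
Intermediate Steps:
X(s, G) = 2*G*(G + s) (X(s, G) = (G + s)*(2*G) = 2*G*(G + s))
t(H) = 9 - 2*H/(H + 4*H**2) (t(H) = 9 - (H + H)/(H + 2*H*(H + H)) = 9 - 2*H/(H + 2*H*(2*H)) = 9 - 2*H/(H + 4*H**2))
B = 3/16 (B = 3*(1/16) = 3/16 ≈ 0.18750)
t(-5)*14 + B = ((7 + 36*(-5))/(1 + 4*(-5)))*14 + 3/16 = ((7 - 180)/(1 - 20))*14 + 3/16 = (-173/(-19))*14 + 3/16 = -1/19*(-173)*14 + 3/16 = (173/19)*14 + 3/16 = 2422/19 + 3/16 = 38809/304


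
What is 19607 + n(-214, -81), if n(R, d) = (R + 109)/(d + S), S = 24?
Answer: 372568/19 ≈ 19609.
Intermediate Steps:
n(R, d) = (109 + R)/(24 + d) (n(R, d) = (R + 109)/(d + 24) = (109 + R)/(24 + d))
19607 + n(-214, -81) = 19607 + (109 - 214)/(24 - 81) = 19607 - 105/(-57) = 19607 - 1/57*(-105) = 19607 + 35/19 = 372568/19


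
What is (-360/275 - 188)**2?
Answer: 108409744/3025 ≈ 35838.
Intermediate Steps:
(-360/275 - 188)**2 = (-360*1/275 - 188)**2 = (-72/55 - 188)**2 = (-10412/55)**2 = 108409744/3025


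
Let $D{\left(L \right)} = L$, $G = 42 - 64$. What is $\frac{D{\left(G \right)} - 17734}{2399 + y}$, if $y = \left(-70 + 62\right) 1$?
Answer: $- \frac{17756}{2391} \approx -7.4262$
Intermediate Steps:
$G = -22$
$y = -8$ ($y = \left(-8\right) 1 = -8$)
$\frac{D{\left(G \right)} - 17734}{2399 + y} = \frac{-22 - 17734}{2399 - 8} = - \frac{17756}{2391}$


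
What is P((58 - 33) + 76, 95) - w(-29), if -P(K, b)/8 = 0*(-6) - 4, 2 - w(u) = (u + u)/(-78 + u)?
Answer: 3268/107 ≈ 30.542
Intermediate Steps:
w(u) = 2 - 2*u/(-78 + u) (w(u) = 2 - (u + u)/(-78 + u) = 2 - 2*u/(-78 + u))
P(K, b) = 32 (P(K, b) = -8*(0*(-6) - 4) = -8*(0 - 4) = -8*(-4) = 32)
P((58 - 33) + 76, 95) - w(-29) = 32 - (-156)/(-78 - 29) = 32 - (-156)/(-107) = 32 - (-156)*(-1)/107 = 32 - 1*156/107 = 32 - 156/107 = 3268/107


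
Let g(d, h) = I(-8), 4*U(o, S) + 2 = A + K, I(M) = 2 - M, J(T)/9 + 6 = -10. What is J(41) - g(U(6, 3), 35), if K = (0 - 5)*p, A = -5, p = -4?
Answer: -154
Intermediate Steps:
J(T) = -144 (J(T) = -54 + 9*(-10) = -54 - 90 = -144)
K = 20 (K = (0 - 5)*(-4) = -5*(-4) = 20)
U(o, S) = 13/4 (U(o, S) = -½ + (-5 + 20)/4 = -½ + (¼)*15 = -½ + 15/4 = 13/4)
g(d, h) = 10 (g(d, h) = 2 - 1*(-8) = 2 + 8 = 10)
J(41) - g(U(6, 3), 35) = -144 - 1*10 = -144 - 10 = -154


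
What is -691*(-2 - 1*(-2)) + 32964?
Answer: 32964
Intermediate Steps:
-691*(-2 - 1*(-2)) + 32964 = -691*(-2 + 2) + 32964 = -691*0 + 32964 = 0 + 32964 = 32964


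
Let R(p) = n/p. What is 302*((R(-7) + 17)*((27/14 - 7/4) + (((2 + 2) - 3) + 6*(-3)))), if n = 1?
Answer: -4196139/49 ≈ -85636.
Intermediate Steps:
R(p) = 1/p
302*((R(-7) + 17)*((27/14 - 7/4) + (((2 + 2) - 3) + 6*(-3)))) = 302*((1/(-7) + 17)*((27/14 - 7/4) + (((2 + 2) - 3) + 6*(-3)))) = 302*((-⅐ + 17)*((27*(1/14) - 7*¼) + ((4 - 3) - 18))) = 302*(118*((27/14 - 7/4) + (1 - 18))/7) = 302*(118*(5/28 - 17)/7) = 302*((118/7)*(-471/28)) = 302*(-27789/98) = -4196139/49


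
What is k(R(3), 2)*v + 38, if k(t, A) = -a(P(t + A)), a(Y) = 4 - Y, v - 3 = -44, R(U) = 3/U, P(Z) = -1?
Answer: 243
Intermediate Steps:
v = -41 (v = 3 - 44 = -41)
k(t, A) = -5 (k(t, A) = -(4 - 1*(-1)) = -(4 + 1) = -1*5 = -5)
k(R(3), 2)*v + 38 = -5*(-41) + 38 = 205 + 38 = 243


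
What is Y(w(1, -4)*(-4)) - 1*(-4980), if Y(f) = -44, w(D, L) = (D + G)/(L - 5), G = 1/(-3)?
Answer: 4936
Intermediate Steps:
G = -⅓ ≈ -0.33333
w(D, L) = (-⅓ + D)/(-5 + L) (w(D, L) = (D - ⅓)/(L - 5) = (-⅓ + D)/(-5 + L))
Y(w(1, -4)*(-4)) - 1*(-4980) = -44 - 1*(-4980) = -44 + 4980 = 4936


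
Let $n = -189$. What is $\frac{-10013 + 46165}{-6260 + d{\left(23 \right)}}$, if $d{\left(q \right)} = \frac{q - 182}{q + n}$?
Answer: $- \frac{6001232}{1039001} \approx -5.776$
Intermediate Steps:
$d{\left(q \right)} = \frac{-182 + q}{-189 + q}$ ($d{\left(q \right)} = \frac{q - 182}{q - 189} = \frac{-182 + q}{-189 + q}$)
$\frac{-10013 + 46165}{-6260 + d{\left(23 \right)}} = \frac{-10013 + 46165}{-6260 + \frac{-182 + 23}{-189 + 23}} = \frac{36152}{-6260 + \frac{1}{-166} \left(-159\right)} = \frac{36152}{-6260 - - \frac{159}{166}} = \frac{36152}{-6260 + \frac{159}{166}} = \frac{36152}{- \frac{1039001}{166}} = 36152 \left(- \frac{166}{1039001}\right) = - \frac{6001232}{1039001}$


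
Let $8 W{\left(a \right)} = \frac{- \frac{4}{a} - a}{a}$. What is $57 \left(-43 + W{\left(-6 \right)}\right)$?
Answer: $- \frac{29507}{12} \approx -2458.9$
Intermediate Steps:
$W{\left(a \right)} = \frac{- a - \frac{4}{a}}{8 a}$ ($W{\left(a \right)} = \frac{\left(- \frac{4}{a} - a\right) \frac{1}{a}}{8} = \frac{\left(- a - \frac{4}{a}\right) \frac{1}{a}}{8} = \frac{\frac{1}{a} \left(- a - \frac{4}{a}\right)}{8} = \frac{- a - \frac{4}{a}}{8 a}$)
$57 \left(-43 + W{\left(-6 \right)}\right) = 57 \left(-43 + \frac{-4 - \left(-6\right)^{2}}{8 \cdot 36}\right) = 57 \left(-43 + \frac{1}{8} \cdot \frac{1}{36} \left(-4 - 36\right)\right) = 57 \left(-43 + \frac{1}{8} \cdot \frac{1}{36} \left(-40\right)\right) = 57 \left(-43 - \frac{5}{36}\right) = 57 \left(- \frac{1553}{36}\right) = - \frac{29507}{12}$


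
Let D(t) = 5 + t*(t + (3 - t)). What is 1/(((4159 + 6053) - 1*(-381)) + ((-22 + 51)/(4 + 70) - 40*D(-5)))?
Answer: 74/813511 ≈ 9.0964e-5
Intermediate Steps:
D(t) = 5 + 3*t (D(t) = 5 + t*3 = 5 + 3*t)
1/(((4159 + 6053) - 1*(-381)) + ((-22 + 51)/(4 + 70) - 40*D(-5))) = 1/(((4159 + 6053) - 1*(-381)) + ((-22 + 51)/(4 + 70) - 40*(5 + 3*(-5)))) = 1/((10212 + 381) + (29/74 - 40*(5 - 15))) = 1/(10593 + (29*(1/74) - 40*(-10))) = 1/(10593 + (29/74 + 400)) = 1/(10593 + 29629/74) = 1/(813511/74) = 74/813511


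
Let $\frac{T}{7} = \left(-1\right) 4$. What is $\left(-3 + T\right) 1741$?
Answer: $-53971$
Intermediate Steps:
$T = -28$ ($T = 7 \left(\left(-1\right) 4\right) = 7 \left(-4\right) = -28$)
$\left(-3 + T\right) 1741 = \left(-3 - 28\right) 1741 = \left(-31\right) 1741 = -53971$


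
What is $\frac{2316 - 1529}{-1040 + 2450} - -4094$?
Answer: $\frac{5773327}{1410} \approx 4094.6$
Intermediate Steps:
$\frac{2316 - 1529}{-1040 + 2450} - -4094 = \frac{787}{1410} + 4094 = \frac{5773327}{1410}$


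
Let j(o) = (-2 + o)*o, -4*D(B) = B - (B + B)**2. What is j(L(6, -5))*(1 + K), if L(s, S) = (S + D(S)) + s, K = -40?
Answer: -429351/16 ≈ -26834.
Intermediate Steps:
D(B) = B**2 - B/4 (D(B) = -(B - (B + B)**2)/4 = -(B - (2*B)**2)/4 = -(B - 4*B**2)/4 = B**2 - B/4)
L(s, S) = S + s + S*(-1/4 + S) (L(s, S) = (S + S*(-1/4 + S)) + s = S + s + S*(-1/4 + S))
j(o) = o*(-2 + o)
j(L(6, -5))*(1 + K) = ((6 + (-5)**2 + (3/4)*(-5))*(-2 + (6 + (-5)**2 + (3/4)*(-5))))*(1 - 40) = ((6 + 25 - 15/4)*(-2 + (6 + 25 - 15/4)))*(-39) = (109*(-2 + 109/4)/4)*(-39) = ((109/4)*(101/4))*(-39) = (11009/16)*(-39) = -429351/16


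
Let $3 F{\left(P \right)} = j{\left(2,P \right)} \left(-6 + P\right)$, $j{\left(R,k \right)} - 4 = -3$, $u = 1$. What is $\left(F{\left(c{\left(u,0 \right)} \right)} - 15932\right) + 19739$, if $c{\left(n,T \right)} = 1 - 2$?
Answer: $\frac{11414}{3} \approx 3804.7$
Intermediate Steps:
$j{\left(R,k \right)} = 1$ ($j{\left(R,k \right)} = 4 - 3 = 1$)
$c{\left(n,T \right)} = -1$ ($c{\left(n,T \right)} = 1 - 2 = -1$)
$F{\left(P \right)} = -2 + \frac{P}{3}$ ($F{\left(P \right)} = \frac{1 \left(-6 + P\right)}{3} = \frac{-6 + P}{3} = -2 + \frac{P}{3}$)
$\left(F{\left(c{\left(u,0 \right)} \right)} - 15932\right) + 19739 = \left(\left(-2 + \frac{1}{3} \left(-1\right)\right) - 15932\right) + 19739 = \left(\left(-2 - \frac{1}{3}\right) - 15932\right) + 19739 = \left(- \frac{7}{3} - 15932\right) + 19739 = - \frac{47803}{3} + 19739 = \frac{11414}{3}$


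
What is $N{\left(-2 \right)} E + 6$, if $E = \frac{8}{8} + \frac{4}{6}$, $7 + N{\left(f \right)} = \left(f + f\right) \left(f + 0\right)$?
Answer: $\frac{23}{3} \approx 7.6667$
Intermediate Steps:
$N{\left(f \right)} = -7 + 2 f^{2}$ ($N{\left(f \right)} = -7 + \left(f + f\right) \left(f + 0\right) = -7 + 2 f f = -7 + 2 f^{2}$)
$E = \frac{5}{3}$ ($E = 8 \cdot \frac{1}{8} + 4 \cdot \frac{1}{6} = 1 + \frac{2}{3} = \frac{5}{3} \approx 1.6667$)
$N{\left(-2 \right)} E + 6 = \left(-7 + 2 \left(-2\right)^{2}\right) \frac{5}{3} + 6 = \left(-7 + 2 \cdot 4\right) \frac{5}{3} + 6 = \left(-7 + 8\right) \frac{5}{3} + 6 = 1 \cdot \frac{5}{3} + 6 = \frac{5}{3} + 6 = \frac{23}{3}$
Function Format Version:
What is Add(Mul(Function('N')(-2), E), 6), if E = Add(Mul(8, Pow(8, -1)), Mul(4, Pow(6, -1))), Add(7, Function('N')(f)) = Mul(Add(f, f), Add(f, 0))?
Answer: Rational(23, 3) ≈ 7.6667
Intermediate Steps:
Function('N')(f) = Add(-7, Mul(2, Pow(f, 2))) (Function('N')(f) = Add(-7, Mul(Add(f, f), Add(f, 0))) = Add(-7, Mul(Mul(2, f), f)) = Add(-7, Mul(2, Pow(f, 2))))
E = Rational(5, 3) (E = Add(Mul(8, Rational(1, 8)), Mul(4, Rational(1, 6))) = Add(1, Rational(2, 3)) = Rational(5, 3) ≈ 1.6667)
Add(Mul(Function('N')(-2), E), 6) = Add(Mul(Add(-7, Mul(2, Pow(-2, 2))), Rational(5, 3)), 6) = Add(Mul(Add(-7, Mul(2, 4)), Rational(5, 3)), 6) = Add(Mul(Add(-7, 8), Rational(5, 3)), 6) = Add(Mul(1, Rational(5, 3)), 6) = Add(Rational(5, 3), 6) = Rational(23, 3)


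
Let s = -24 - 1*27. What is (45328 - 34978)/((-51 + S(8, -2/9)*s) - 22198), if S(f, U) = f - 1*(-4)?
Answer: -10350/22861 ≈ -0.45274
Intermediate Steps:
s = -51 (s = -24 - 27 = -51)
S(f, U) = 4 + f (S(f, U) = f + 4 = 4 + f)
(45328 - 34978)/((-51 + S(8, -2/9)*s) - 22198) = (45328 - 34978)/((-51 + (4 + 8)*(-51)) - 22198) = 10350/((-51 + 12*(-51)) - 22198) = 10350/((-51 - 612) - 22198) = 10350/(-663 - 22198) = 10350/(-22861) = 10350*(-1/22861) = -10350/22861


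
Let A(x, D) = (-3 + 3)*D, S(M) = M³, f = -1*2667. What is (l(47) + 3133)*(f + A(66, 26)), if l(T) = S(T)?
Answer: -285251652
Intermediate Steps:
f = -2667
A(x, D) = 0 (A(x, D) = 0*D = 0)
l(T) = T³
(l(47) + 3133)*(f + A(66, 26)) = (47³ + 3133)*(-2667 + 0) = (103823 + 3133)*(-2667) = 106956*(-2667) = -285251652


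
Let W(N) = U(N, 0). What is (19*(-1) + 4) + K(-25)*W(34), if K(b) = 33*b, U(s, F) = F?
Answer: -15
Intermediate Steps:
W(N) = 0
(19*(-1) + 4) + K(-25)*W(34) = (19*(-1) + 4) + (33*(-25))*0 = (-19 + 4) - 825*0 = -15 + 0 = -15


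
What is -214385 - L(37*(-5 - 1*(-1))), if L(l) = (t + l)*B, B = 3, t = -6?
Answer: -213923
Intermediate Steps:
L(l) = -18 + 3*l (L(l) = (-6 + l)*3 = -18 + 3*l)
-214385 - L(37*(-5 - 1*(-1))) = -214385 - (-18 + 3*(37*(-5 - 1*(-1)))) = -214385 - (-18 + 3*(37*(-5 + 1))) = -214385 - (-18 + 3*(37*(-4))) = -214385 - (-18 + 3*(-148)) = -214385 - (-18 - 444) = -214385 - 1*(-462) = -214385 + 462 = -213923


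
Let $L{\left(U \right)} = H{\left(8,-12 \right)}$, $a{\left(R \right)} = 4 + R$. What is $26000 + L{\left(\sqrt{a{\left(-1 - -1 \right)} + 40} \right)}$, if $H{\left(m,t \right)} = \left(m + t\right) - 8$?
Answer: $25988$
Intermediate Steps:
$H{\left(m,t \right)} = -8 + m + t$
$L{\left(U \right)} = -12$ ($L{\left(U \right)} = -8 + 8 - 12 = -12$)
$26000 + L{\left(\sqrt{a{\left(-1 - -1 \right)} + 40} \right)} = 26000 - 12 = 25988$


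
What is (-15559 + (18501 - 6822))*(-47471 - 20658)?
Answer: 264340520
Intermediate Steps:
(-15559 + (18501 - 6822))*(-47471 - 20658) = (-15559 + 11679)*(-68129) = -3880*(-68129) = 264340520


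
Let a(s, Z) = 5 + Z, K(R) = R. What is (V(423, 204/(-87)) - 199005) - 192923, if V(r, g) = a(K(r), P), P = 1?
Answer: -391922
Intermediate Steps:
V(r, g) = 6 (V(r, g) = 5 + 1 = 6)
(V(423, 204/(-87)) - 199005) - 192923 = (6 - 199005) - 192923 = -198999 - 192923 = -391922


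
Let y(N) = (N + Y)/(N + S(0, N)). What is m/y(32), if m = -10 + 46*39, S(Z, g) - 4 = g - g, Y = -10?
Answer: 32112/11 ≈ 2919.3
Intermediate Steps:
S(Z, g) = 4 (S(Z, g) = 4 + (g - g) = 4 + 0 = 4)
y(N) = (-10 + N)/(4 + N) (y(N) = (N - 10)/(N + 4) = (-10 + N)/(4 + N))
m = 1784 (m = -10 + 1794 = 1784)
m/y(32) = 1784/(((-10 + 32)/(4 + 32))) = 1784/((22/36)) = 1784/(((1/36)*22)) = 1784/(11/18) = 1784*(18/11) = 32112/11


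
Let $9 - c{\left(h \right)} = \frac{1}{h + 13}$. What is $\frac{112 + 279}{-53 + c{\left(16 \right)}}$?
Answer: $- \frac{11339}{1277} \approx -8.8794$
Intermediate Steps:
$c{\left(h \right)} = 9 - \frac{1}{13 + h}$ ($c{\left(h \right)} = 9 - \frac{1}{h + 13} = 9 - \frac{1}{13 + h}$)
$\frac{112 + 279}{-53 + c{\left(16 \right)}} = \frac{112 + 279}{-53 + \frac{116 + 9 \cdot 16}{13 + 16}} = \frac{391}{-53 + \frac{116 + 144}{29}} = \frac{391}{-53 + \frac{1}{29} \cdot 260} = \frac{391}{-53 + \frac{260}{29}} = \frac{391}{- \frac{1277}{29}} = 391 \left(- \frac{29}{1277}\right) = - \frac{11339}{1277}$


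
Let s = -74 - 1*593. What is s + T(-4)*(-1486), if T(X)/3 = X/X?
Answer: -5125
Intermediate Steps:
T(X) = 3 (T(X) = 3*(X/X) = 3*1 = 3)
s = -667 (s = -74 - 593 = -667)
s + T(-4)*(-1486) = -667 + 3*(-1486) = -667 - 4458 = -5125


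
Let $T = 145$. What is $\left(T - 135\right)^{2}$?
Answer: $100$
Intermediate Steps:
$\left(T - 135\right)^{2} = \left(145 - 135\right)^{2} = 10^{2} = 100$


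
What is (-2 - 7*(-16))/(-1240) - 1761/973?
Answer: -229067/120652 ≈ -1.8986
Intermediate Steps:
(-2 - 7*(-16))/(-1240) - 1761/973 = (-2 + 112)*(-1/1240) - 1761*1/973 = 110*(-1/1240) - 1761/973 = -11/124 - 1761/973 = -229067/120652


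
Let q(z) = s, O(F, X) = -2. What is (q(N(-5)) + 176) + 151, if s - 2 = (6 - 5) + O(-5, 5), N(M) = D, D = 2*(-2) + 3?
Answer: 328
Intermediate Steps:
D = -1 (D = -4 + 3 = -1)
N(M) = -1
s = 1 (s = 2 + ((6 - 5) - 2) = 2 + (1 - 2) = 2 - 1 = 1)
q(z) = 1
(q(N(-5)) + 176) + 151 = (1 + 176) + 151 = 177 + 151 = 328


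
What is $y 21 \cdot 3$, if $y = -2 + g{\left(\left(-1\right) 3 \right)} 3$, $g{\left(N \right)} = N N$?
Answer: $1575$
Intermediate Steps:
$g{\left(N \right)} = N^{2}$
$y = 25$ ($y = -2 + \left(\left(-1\right) 3\right)^{2} \cdot 3 = -2 + \left(-3\right)^{2} \cdot 3 = -2 + 9 \cdot 3 = -2 + 27 = 25$)
$y 21 \cdot 3 = 25 \cdot 21 \cdot 3 = 525 \cdot 3 = 1575$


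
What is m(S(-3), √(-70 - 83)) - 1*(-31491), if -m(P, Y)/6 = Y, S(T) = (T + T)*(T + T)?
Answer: 31491 - 18*I*√17 ≈ 31491.0 - 74.216*I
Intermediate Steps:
S(T) = 4*T² (S(T) = (2*T)*(2*T) = 4*T²)
m(P, Y) = -6*Y
m(S(-3), √(-70 - 83)) - 1*(-31491) = -6*√(-70 - 83) - 1*(-31491) = -18*I*√17 + 31491 = 31491 - 18*I*√17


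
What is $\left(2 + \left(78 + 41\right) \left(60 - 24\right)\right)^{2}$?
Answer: $18369796$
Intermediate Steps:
$\left(2 + \left(78 + 41\right) \left(60 - 24\right)\right)^{2} = \left(2 + 119 \cdot 36\right)^{2} = \left(2 + 4284\right)^{2} = 4286^{2} = 18369796$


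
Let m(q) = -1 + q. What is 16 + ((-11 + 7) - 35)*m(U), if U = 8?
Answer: -257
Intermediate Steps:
16 + ((-11 + 7) - 35)*m(U) = 16 + ((-11 + 7) - 35)*(-1 + 8) = 16 + (-4 - 35)*7 = 16 - 39*7 = 16 - 273 = -257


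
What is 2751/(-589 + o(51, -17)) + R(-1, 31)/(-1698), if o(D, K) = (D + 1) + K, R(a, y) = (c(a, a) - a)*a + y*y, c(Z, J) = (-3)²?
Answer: -433171/78391 ≈ -5.5258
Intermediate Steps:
c(Z, J) = 9
R(a, y) = y² + a*(9 - a) (R(a, y) = (9 - a)*a + y*y = a*(9 - a) + y² = y² + a*(9 - a))
o(D, K) = 1 + D + K (o(D, K) = (1 + D) + K = 1 + D + K)
2751/(-589 + o(51, -17)) + R(-1, 31)/(-1698) = 2751/(-589 + (1 + 51 - 17)) + (31² - 1*(-1)² + 9*(-1))/(-1698) = 2751/(-589 + 35) + (961 - 1*1 - 9)*(-1/1698) = 2751/(-554) + (961 - 1 - 9)*(-1/1698) = 2751*(-1/554) + 951*(-1/1698) = -2751/554 - 317/566 = -433171/78391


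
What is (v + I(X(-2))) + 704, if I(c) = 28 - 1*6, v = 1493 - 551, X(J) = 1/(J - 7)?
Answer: 1668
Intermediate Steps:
X(J) = 1/(-7 + J)
v = 942
I(c) = 22 (I(c) = 28 - 6 = 22)
(v + I(X(-2))) + 704 = (942 + 22) + 704 = 964 + 704 = 1668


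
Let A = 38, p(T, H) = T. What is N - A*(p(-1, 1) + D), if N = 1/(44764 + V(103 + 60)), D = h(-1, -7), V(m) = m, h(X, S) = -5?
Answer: 10243357/44927 ≈ 228.00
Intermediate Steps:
D = -5
N = 1/44927 (N = 1/(44764 + (103 + 60)) = 1/(44764 + 163) = 1/44927 ≈ 2.2258e-5)
N - A*(p(-1, 1) + D) = 1/44927 - 38*(-1 - 5) = 1/44927 - 38*(-6) = 1/44927 - 1*(-228) = 1/44927 + 228 = 10243357/44927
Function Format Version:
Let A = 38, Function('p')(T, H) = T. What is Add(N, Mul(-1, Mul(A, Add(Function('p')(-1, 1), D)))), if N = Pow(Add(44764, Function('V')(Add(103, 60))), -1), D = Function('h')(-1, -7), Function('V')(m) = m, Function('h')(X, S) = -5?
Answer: Rational(10243357, 44927) ≈ 228.00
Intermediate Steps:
D = -5
N = Rational(1, 44927) (N = Pow(Add(44764, Add(103, 60)), -1) = Pow(Add(44764, 163), -1) = Pow(44927, -1) = Rational(1, 44927) ≈ 2.2258e-5)
Add(N, Mul(-1, Mul(A, Add(Function('p')(-1, 1), D)))) = Add(Rational(1, 44927), Mul(-1, Mul(38, Add(-1, -5)))) = Add(Rational(1, 44927), Mul(-1, Mul(38, -6))) = Add(Rational(1, 44927), Mul(-1, -228)) = Add(Rational(1, 44927), 228) = Rational(10243357, 44927)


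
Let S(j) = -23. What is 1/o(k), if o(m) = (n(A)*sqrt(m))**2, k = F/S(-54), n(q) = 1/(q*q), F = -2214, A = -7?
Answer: 55223/2214 ≈ 24.943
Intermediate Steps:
n(q) = q**(-2) (n(q) = 1/(q**2) = q**(-2))
k = 2214/23 (k = -2214/(-23) = -2214*(-1/23) = 2214/23 ≈ 96.261)
o(m) = m/2401 (o(m) = (sqrt(m)/(-7)**2)**2 = (sqrt(m)/49)**2 = m/2401)
1/o(k) = 1/((1/2401)*(2214/23)) = 1/(2214/55223) = 55223/2214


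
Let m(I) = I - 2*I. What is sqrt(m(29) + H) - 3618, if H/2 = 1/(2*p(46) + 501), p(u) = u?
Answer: -3618 + I*sqrt(10196635)/593 ≈ -3618.0 + 5.3848*I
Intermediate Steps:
m(I) = -I
H = 2/593 (H = 2/(2*46 + 501) = 2/(92 + 501) = 2/593 ≈ 0.0033727)
sqrt(m(29) + H) - 3618 = sqrt(-1*29 + 2/593) - 3618 = sqrt(-29 + 2/593) - 3618 = sqrt(-17195/593) - 3618 = I*sqrt(10196635)/593 - 3618 = -3618 + I*sqrt(10196635)/593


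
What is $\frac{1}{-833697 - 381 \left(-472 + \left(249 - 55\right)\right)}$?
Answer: $- \frac{1}{727779} \approx -1.374 \cdot 10^{-6}$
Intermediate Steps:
$\frac{1}{-833697 - 381 \left(-472 + \left(249 - 55\right)\right)} = \frac{1}{-833697 - 381 \left(-472 + 194\right)} = \frac{1}{-833697 - -105918} = \frac{1}{-833697 + 105918} = \frac{1}{-727779} = - \frac{1}{727779}$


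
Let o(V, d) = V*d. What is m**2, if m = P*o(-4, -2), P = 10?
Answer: 6400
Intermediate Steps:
m = 80 (m = 10*(-4*(-2)) = 10*8 = 80)
m**2 = 80**2 = 6400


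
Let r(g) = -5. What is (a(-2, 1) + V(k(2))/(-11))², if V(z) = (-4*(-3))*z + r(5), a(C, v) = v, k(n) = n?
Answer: 64/121 ≈ 0.52893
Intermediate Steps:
V(z) = -5 + 12*z (V(z) = (-4*(-3))*z - 5 = 12*z - 5 = -5 + 12*z)
(a(-2, 1) + V(k(2))/(-11))² = (1 + (-5 + 12*2)/(-11))² = (1 + (-5 + 24)*(-1/11))² = (1 + 19*(-1/11))² = (1 - 19/11)² = (-8/11)² = 64/121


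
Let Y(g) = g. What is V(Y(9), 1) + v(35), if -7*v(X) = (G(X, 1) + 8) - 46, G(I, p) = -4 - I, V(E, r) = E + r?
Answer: 21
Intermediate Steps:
v(X) = 6 + X/7 (v(X) = -(((-4 - X) + 8) - 46)/7 = -((4 - X) - 46)/7 = -(-42 - X)/7 = 6 + X/7)
V(Y(9), 1) + v(35) = (9 + 1) + (6 + (⅐)*35) = 10 + (6 + 5) = 10 + 11 = 21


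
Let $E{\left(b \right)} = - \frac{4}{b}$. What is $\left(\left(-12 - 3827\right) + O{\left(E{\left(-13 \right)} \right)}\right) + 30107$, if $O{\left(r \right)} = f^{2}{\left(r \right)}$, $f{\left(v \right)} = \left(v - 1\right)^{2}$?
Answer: $\frac{750246909}{28561} \approx 26268.0$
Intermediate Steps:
$f{\left(v \right)} = \left(-1 + v\right)^{2}$
$O{\left(r \right)} = \left(-1 + r\right)^{4}$ ($O{\left(r \right)} = \left(\left(-1 + r\right)^{2}\right)^{2} = \left(-1 + r\right)^{4}$)
$\left(\left(-12 - 3827\right) + O{\left(E{\left(-13 \right)} \right)}\right) + 30107 = \left(\left(-12 - 3827\right) + \left(-1 - \frac{4}{-13}\right)^{4}\right) + 30107 = \left(\left(-12 - 3827\right) + \left(-1 - - \frac{4}{13}\right)^{4}\right) + 30107 = \left(-3839 + \left(-1 + \frac{4}{13}\right)^{4}\right) + 30107 = \left(-3839 + \left(- \frac{9}{13}\right)^{4}\right) + 30107 = \left(-3839 + \frac{6561}{28561}\right) + 30107 = - \frac{109639118}{28561} + 30107 = \frac{750246909}{28561}$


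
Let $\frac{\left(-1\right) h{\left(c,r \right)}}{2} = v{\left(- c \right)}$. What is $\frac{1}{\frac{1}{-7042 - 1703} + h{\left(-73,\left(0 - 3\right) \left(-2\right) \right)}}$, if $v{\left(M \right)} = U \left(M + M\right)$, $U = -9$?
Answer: $\frac{8745}{22981859} \approx 0.00038052$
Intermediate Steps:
$v{\left(M \right)} = - 18 M$ ($v{\left(M \right)} = - 9 \left(M + M\right) = - 9 \cdot 2 M = - 18 M$)
$h{\left(c,r \right)} = - 36 c$ ($h{\left(c,r \right)} = - 2 \left(- 18 \left(- c\right)\right) = - 2 \cdot 18 c = - 36 c$)
$\frac{1}{\frac{1}{-7042 - 1703} + h{\left(-73,\left(0 - 3\right) \left(-2\right) \right)}} = \frac{1}{\frac{1}{-7042 - 1703} - -2628} = \frac{1}{\frac{1}{-8745} + 2628} = \frac{1}{- \frac{1}{8745} + 2628} = \frac{1}{\frac{22981859}{8745}} = \frac{8745}{22981859}$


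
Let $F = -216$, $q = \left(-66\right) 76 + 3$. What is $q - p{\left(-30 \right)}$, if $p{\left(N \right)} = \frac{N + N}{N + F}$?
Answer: $- \frac{205543}{41} \approx -5013.2$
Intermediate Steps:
$q = -5013$ ($q = -5016 + 3 = -5013$)
$p{\left(N \right)} = \frac{2 N}{-216 + N}$ ($p{\left(N \right)} = \frac{N + N}{N - 216} = \frac{2 N}{-216 + N}$)
$q - p{\left(-30 \right)} = -5013 - 2 \left(-30\right) \frac{1}{-216 - 30} = -5013 - 2 \left(-30\right) \frac{1}{-246} = -5013 - 2 \left(-30\right) \left(- \frac{1}{246}\right) = -5013 - \frac{10}{41} = - \frac{205543}{41}$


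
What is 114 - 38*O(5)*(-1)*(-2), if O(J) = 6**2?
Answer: -2622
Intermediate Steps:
O(J) = 36
114 - 38*O(5)*(-1)*(-2) = 114 - 38*36*(-1)*(-2) = 114 - (-1368)*(-2) = 114 - 38*72 = 114 - 2736 = -2622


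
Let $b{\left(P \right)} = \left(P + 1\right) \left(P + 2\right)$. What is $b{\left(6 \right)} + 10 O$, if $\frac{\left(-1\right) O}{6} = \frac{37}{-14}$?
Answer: $\frac{1502}{7} \approx 214.57$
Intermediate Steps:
$b{\left(P \right)} = \left(1 + P\right) \left(2 + P\right)$
$O = \frac{111}{7}$ ($O = - 6 \frac{37}{-14} = - 6 \cdot 37 \left(- \frac{1}{14}\right) = \left(-6\right) \left(- \frac{37}{14}\right) = \frac{111}{7} \approx 15.857$)
$b{\left(6 \right)} + 10 O = \left(2 + 6^{2} + 3 \cdot 6\right) + 10 \cdot \frac{111}{7} = \left(2 + 36 + 18\right) + \frac{1110}{7} = 56 + \frac{1110}{7} = \frac{1502}{7}$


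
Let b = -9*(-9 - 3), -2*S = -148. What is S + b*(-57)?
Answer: -6082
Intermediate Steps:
S = 74 (S = -1/2*(-148) = 74)
b = 108 (b = -9*(-12) = 108)
S + b*(-57) = 74 + 108*(-57) = 74 - 6156 = -6082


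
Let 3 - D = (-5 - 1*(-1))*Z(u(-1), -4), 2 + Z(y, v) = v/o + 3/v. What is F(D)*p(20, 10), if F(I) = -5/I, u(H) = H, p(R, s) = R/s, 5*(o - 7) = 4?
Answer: 195/196 ≈ 0.99490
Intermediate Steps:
o = 39/5 (o = 7 + (⅕)*4 = 7 + ⅘ = 39/5 ≈ 7.8000)
Z(y, v) = -2 + 3/v + 5*v/39 (Z(y, v) = -2 + (v/(39/5) + 3/v) = -2 + (v*(5/39) + 3/v) = -2 + (5*v/39 + 3/v) = -2 + (3/v + 5*v/39) = -2 + 3/v + 5*v/39)
D = -392/39 (D = 3 - (-5 - 1*(-1))*(-2 + 3/(-4) + (5/39)*(-4)) = 3 - (-5 + 1)*(-2 + 3*(-¼) - 20/39) = 3 - (-4)*(-2 - ¾ - 20/39) = 3 - (-4)*(-509)/156 = 3 - 1*509/39 = 3 - 509/39 = -392/39 ≈ -10.051)
F(D)*p(20, 10) = (-5/(-392/39))*(20/10) = (-5*(-39/392))*(20*(⅒)) = (195/392)*2 = 195/196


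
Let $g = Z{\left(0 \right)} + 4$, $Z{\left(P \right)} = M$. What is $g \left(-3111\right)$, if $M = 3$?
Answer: $-21777$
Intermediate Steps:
$Z{\left(P \right)} = 3$
$g = 7$ ($g = 3 + 4 = 7$)
$g \left(-3111\right) = 7 \left(-3111\right) = -21777$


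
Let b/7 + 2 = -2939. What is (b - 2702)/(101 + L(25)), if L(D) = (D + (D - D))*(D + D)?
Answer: -3327/193 ≈ -17.238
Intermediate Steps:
b = -20587 (b = -14 + 7*(-2939) = -14 - 20573 = -20587)
L(D) = 2*D² (L(D) = (D + 0)*(2*D) = D*(2*D) = 2*D²)
(b - 2702)/(101 + L(25)) = (-20587 - 2702)/(101 + 2*25²) = -23289/(101 + 2*625) = -23289/(101 + 1250) = -23289/1351 = -23289*1/1351 = -3327/193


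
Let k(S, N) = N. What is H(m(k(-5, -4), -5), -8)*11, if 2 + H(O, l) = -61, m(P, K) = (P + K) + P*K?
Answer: -693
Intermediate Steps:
m(P, K) = K + P + K*P (m(P, K) = (K + P) + K*P = K + P + K*P)
H(O, l) = -63 (H(O, l) = -2 - 61 = -63)
H(m(k(-5, -4), -5), -8)*11 = -63*11 = -693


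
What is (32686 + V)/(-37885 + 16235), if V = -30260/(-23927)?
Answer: -391054091/259009775 ≈ -1.5098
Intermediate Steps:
V = 30260/23927 (V = -30260*(-1/23927) = 30260/23927 ≈ 1.2647)
(32686 + V)/(-37885 + 16235) = (32686 + 30260/23927)/(-37885 + 16235) = (782108182/23927)/(-21650) = (782108182/23927)*(-1/21650) = -391054091/259009775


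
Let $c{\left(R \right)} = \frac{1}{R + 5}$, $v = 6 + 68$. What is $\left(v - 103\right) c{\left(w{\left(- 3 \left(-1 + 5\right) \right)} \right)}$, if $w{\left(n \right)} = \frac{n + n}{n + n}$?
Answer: $- \frac{29}{6} \approx -4.8333$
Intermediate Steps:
$v = 74$
$w{\left(n \right)} = 1$ ($w{\left(n \right)} = \frac{2 n}{2 n} = 2 n \frac{1}{2 n} = 1$)
$c{\left(R \right)} = \frac{1}{5 + R}$
$\left(v - 103\right) c{\left(w{\left(- 3 \left(-1 + 5\right) \right)} \right)} = \frac{74 - 103}{5 + 1} = - \frac{29}{6}$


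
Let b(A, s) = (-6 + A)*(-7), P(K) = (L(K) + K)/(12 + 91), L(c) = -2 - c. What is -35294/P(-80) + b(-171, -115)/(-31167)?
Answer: 18883471936/10389 ≈ 1.8176e+6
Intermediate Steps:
P(K) = -2/103 (P(K) = ((-2 - K) + K)/(12 + 91) = -2/103)
b(A, s) = 42 - 7*A
-35294/P(-80) + b(-171, -115)/(-31167) = -35294/(-2/103) + (42 - 7*(-171))/(-31167) = -35294*(-103/2) + (42 + 1197)*(-1/31167) = 1817641 + 1239*(-1/31167) = 1817641 - 413/10389 = 18883471936/10389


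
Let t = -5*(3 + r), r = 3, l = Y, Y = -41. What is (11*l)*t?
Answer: 13530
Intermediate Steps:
l = -41
t = -30 (t = -5*(3 + 3) = -5*6 = -30)
(11*l)*t = (11*(-41))*(-30) = -451*(-30) = 13530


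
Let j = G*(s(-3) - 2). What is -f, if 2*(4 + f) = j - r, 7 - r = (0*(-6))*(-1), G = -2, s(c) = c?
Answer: 5/2 ≈ 2.5000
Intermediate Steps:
r = 7 (r = 7 - 0*(-6)*(-1) = 7 - 0*(-1) = 7 - 1*0 = 7 + 0 = 7)
j = 10 (j = -2*(-3 - 2) = -2*(-5) = 10)
f = -5/2 (f = -4 + (10 - 1*7)/2 = -4 + (10 - 7)/2 = -4 + (1/2)*3 = -4 + 3/2 = -5/2 ≈ -2.5000)
-f = -1*(-5/2) = 5/2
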